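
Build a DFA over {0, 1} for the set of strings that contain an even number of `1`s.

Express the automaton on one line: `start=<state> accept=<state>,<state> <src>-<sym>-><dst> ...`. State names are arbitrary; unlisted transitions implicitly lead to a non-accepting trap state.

start=q0 accept=q0 q0-0->q0 q0-1->q1 q1-0->q1 q1-1->q0

Keep the running count of `1`s modulo 2: each `1` advances along the cycle q0 → q1 → q0 while other symbols loop. Accept at q0.
        0   1  
>* q0   q0  q1 
   q1   q1  q0 
(> = start, * = accepting)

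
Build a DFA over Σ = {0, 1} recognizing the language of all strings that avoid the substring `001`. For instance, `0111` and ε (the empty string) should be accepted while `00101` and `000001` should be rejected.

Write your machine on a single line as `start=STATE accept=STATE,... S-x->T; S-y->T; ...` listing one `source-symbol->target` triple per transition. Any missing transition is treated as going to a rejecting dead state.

start=s0; accept=s0,s1,s2; s0-0->s1; s0-1->s0; s1-0->s2; s1-1->s0; s2-0->s2; s2-1->s3; s3-0->s3; s3-1->s3

Track partial matches of the forbidden pattern `001`. State s3 is a dead state reached once `001` has occurred; every other state accepts. s0 means no part of `001` is currently matched.
A 4-state machine:
        0   1  
>* s0   s1  s0 
 * s1   s2  s0 
 * s2   s2  s3 
   s3   s3  s3 
(> = start, * = accepting)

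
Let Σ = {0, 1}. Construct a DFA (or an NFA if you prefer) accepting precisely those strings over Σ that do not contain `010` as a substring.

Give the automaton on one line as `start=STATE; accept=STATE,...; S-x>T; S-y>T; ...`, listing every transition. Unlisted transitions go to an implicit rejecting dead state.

Track partial matches of the forbidden pattern `010`. State s3 is a dead state reached once `010` has occurred; every other state accepts. s0 means no part of `010` is currently matched.
        0   1  
>* s0   s1  s0 
 * s1   s1  s2 
 * s2   s3  s0 
   s3   s3  s3 
(> = start, * = accepting)

start=s0; accept=s0,s1,s2; s0-0>s1; s0-1>s0; s1-0>s1; s1-1>s2; s2-0>s3; s2-1>s0; s3-0>s3; s3-1>s3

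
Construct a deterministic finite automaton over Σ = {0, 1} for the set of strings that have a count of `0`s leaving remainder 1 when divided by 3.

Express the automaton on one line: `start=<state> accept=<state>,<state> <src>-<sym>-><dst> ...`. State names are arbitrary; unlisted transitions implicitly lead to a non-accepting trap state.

start=q0 accept=q1 q0-0->q1 q0-1->q0 q1-0->q2 q1-1->q1 q2-0->q0 q2-1->q2

The only thing that matters is how many `0`s have appeared, reduced mod 3. Use one state per residue: q0 for 0, …, q2 for 2. Reading `0` moves to the next residue; anything else stays put. q1 is accepting.
        0   1  
>  q0   q1  q0 
 * q1   q2  q1 
   q2   q0  q2 
(> = start, * = accepting)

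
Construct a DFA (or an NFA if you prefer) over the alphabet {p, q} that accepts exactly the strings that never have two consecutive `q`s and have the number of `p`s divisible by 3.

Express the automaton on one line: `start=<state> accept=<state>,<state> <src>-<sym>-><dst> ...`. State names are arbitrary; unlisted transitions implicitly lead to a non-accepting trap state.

start=s0 accept=s0,s2 s0-p->s1 s0-q->s2 s1-p->s3 s1-q->s4 s2-p->s1 s2-q->s5 s3-p->s0 s3-q->s6 s4-p->s3 s4-q->s5 s5-p->s5 s5-q->s5 s6-p->s0 s6-q->s5

Handle the two conditions separately and then intersect. One (3 states) tracks partial matches of the forbidden pattern `qq`; the other (3 states) tracks the count of `p`s modulo 3. Each combined state is a pair, one component from each; accept when both components accept. After merging equivalent states the machine shrinks.
7 states suffice.
        p   q  
>* s0   s1  s2 
   s1   s3  s4 
 * s2   s1  s5 
   s3   s0  s6 
   s4   s3  s5 
   s5   s5  s5 
   s6   s0  s5 
(> = start, * = accepting)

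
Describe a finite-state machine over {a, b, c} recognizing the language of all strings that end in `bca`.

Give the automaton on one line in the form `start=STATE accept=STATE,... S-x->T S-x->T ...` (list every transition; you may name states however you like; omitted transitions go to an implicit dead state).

start=S0 accept=S3 S0-a->S0 S0-b->S1 S0-c->S0 S1-a->S0 S1-b->S1 S1-c->S2 S2-a->S3 S2-b->S1 S2-c->S0 S3-a->S0 S3-b->S1 S3-c->S0

Let each state record the length of the longest suffix of the input read so far that is also a prefix of `bca`. S1 means the last symbol is `b`; S2 means the last 2 symbols are `bc`; S3 means the last 3 symbols are `bca`. Accept only at S3, where the string currently ends in `bca`.
With 4 states:
        a   b   c  
>  S0   S0  S1  S0 
   S1   S0  S1  S2 
   S2   S3  S1  S0 
 * S3   S0  S1  S0 
(> = start, * = accepting)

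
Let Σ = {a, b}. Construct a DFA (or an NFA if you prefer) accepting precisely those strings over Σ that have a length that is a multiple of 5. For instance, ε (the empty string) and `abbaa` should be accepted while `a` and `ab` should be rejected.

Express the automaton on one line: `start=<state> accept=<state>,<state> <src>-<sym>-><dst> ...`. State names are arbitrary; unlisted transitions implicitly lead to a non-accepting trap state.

start=q0 accept=q0 q0-a->q1 q0-b->q1 q1-a->q2 q1-b->q2 q2-a->q3 q2-b->q3 q3-a->q4 q3-b->q4 q4-a->q0 q4-b->q0

Only the length mod 5 matters, so use a 5-cycle: from any state, every input symbol moves to the next state, wrapping q4 back to q0. Mark q0 accepting.
With 5 states:
        a   b  
>* q0   q1  q1 
   q1   q2  q2 
   q2   q3  q3 
   q3   q4  q4 
   q4   q0  q0 
(> = start, * = accepting)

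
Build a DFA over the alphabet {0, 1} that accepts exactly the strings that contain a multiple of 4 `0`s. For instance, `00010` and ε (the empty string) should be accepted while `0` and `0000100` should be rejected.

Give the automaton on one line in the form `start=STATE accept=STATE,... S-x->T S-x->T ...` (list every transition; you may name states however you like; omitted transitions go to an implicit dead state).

The only thing that matters is how many `0`s have appeared, reduced mod 4. Use one state per residue: q0 for 0, …, q3 for 3. Reading `0` moves to the next residue; anything else stays put. q0 is accepting.
A 4-state machine:
        0   1  
>* q0   q1  q0 
   q1   q2  q1 
   q2   q3  q2 
   q3   q0  q3 
(> = start, * = accepting)

start=q0 accept=q0 q0-0->q1 q0-1->q0 q1-0->q2 q1-1->q1 q2-0->q3 q2-1->q2 q3-0->q0 q3-1->q3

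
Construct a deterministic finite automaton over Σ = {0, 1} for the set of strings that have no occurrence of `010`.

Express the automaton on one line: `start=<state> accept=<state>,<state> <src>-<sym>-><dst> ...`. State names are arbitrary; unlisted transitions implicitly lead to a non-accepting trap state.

start=S0 accept=S0,S1,S2 S0-0->S1 S0-1->S0 S1-0->S1 S1-1->S2 S2-0->S3 S2-1->S0 S3-0->S3 S3-1->S3

Track partial matches of the forbidden pattern `010`. State S3 is a dead state reached once `010` has occurred; every other state accepts. S0 means no part of `010` is currently matched.
        0   1  
>* S0   S1  S0 
 * S1   S1  S2 
 * S2   S3  S0 
   S3   S3  S3 
(> = start, * = accepting)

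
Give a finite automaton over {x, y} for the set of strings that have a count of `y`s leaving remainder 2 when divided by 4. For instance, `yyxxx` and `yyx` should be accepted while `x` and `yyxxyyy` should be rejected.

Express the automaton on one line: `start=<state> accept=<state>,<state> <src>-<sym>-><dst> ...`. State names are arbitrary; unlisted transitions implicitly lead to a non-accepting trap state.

The only thing that matters is how many `y`s have appeared, reduced mod 4. Use one state per residue: q0 for 0, …, q3 for 3. Reading `y` moves to the next residue; anything else stays put. q2 is accepting.
        x   y  
>  q0   q0  q1 
   q1   q1  q2 
 * q2   q2  q3 
   q3   q3  q0 
(> = start, * = accepting)

start=q0 accept=q2 q0-x->q0 q0-y->q1 q1-x->q1 q1-y->q2 q2-x->q2 q2-y->q3 q3-x->q3 q3-y->q0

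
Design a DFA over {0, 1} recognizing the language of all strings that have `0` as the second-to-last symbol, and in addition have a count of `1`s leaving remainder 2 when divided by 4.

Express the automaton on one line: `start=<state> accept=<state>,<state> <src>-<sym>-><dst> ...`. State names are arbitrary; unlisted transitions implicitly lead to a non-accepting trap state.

Handle the two conditions separately and then intersect. The first has 7 states tracking the last 2 symbols read; the second has 4 states tracking the count of `1`s modulo 4. A product state is a pair (one from each), accepting exactly when both do.
19 states suffice.
          0    1  
>  s0     s1   s2 
   s1     s3   s4 
   s2     s5   s6 
   s3     s3   s4 
   s4     s5   s6 
   s5     s7   s8 
   s6     s9  s10 
   s7     s7   s8 
 * s8     s9  s10 
   s9    s11  s12 
   s10   s13  s14 
 * s11   s11  s12 
   s12   s13  s14 
   s13   s15  s16 
   s14   s17  s18 
   s15   s15  s16 
   s16   s17  s18 
   s17    s3   s4 
   s18    s5   s6 
(> = start, * = accepting)

start=s0 accept=s8,s11 s0-0->s1 s0-1->s2 s1-0->s3 s1-1->s4 s2-0->s5 s2-1->s6 s3-0->s3 s3-1->s4 s4-0->s5 s4-1->s6 s5-0->s7 s5-1->s8 s6-0->s9 s6-1->s10 s7-0->s7 s7-1->s8 s8-0->s9 s8-1->s10 s9-0->s11 s9-1->s12 s10-0->s13 s10-1->s14 s11-0->s11 s11-1->s12 s12-0->s13 s12-1->s14 s13-0->s15 s13-1->s16 s14-0->s17 s14-1->s18 s15-0->s15 s15-1->s16 s16-0->s17 s16-1->s18 s17-0->s3 s17-1->s4 s18-0->s5 s18-1->s6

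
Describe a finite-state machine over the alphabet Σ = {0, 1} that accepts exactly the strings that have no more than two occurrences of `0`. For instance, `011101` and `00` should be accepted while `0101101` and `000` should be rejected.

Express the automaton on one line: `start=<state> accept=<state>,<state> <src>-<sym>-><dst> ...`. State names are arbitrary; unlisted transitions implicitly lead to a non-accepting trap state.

start=q0 accept=q0,q1,q2 q0-0->q1 q0-1->q0 q1-0->q2 q1-1->q1 q2-0->q3 q2-1->q2 q3-0->q3 q3-1->q3

Count `0`s, saturating at 3: states q0 through q2 mean 0 through 2 `0`s seen; q3 means more than 2. Each `0` increments (capped at q3); other symbols loop. Accept from {q0, q1, q2}.
A 4-state machine:
        0   1  
>* q0   q1  q0 
 * q1   q2  q1 
 * q2   q3  q2 
   q3   q3  q3 
(> = start, * = accepting)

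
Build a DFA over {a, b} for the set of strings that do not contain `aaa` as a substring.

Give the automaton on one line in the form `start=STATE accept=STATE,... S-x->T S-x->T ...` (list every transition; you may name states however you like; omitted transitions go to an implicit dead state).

start=q0 accept=q0,q1,q2 q0-a->q1 q0-b->q0 q1-a->q2 q1-b->q0 q2-a->q3 q2-b->q0 q3-a->q3 q3-b->q3

This is the complement of 'contains `aaa`'. Use the same substring-matching states — q0 through q3 holding how much of `aaa` has just been matched — but flip the accepting set: everything except the trap q3 accepts.
A 4-state machine:
        a   b  
>* q0   q1  q0 
 * q1   q2  q0 
 * q2   q3  q0 
   q3   q3  q3 
(> = start, * = accepting)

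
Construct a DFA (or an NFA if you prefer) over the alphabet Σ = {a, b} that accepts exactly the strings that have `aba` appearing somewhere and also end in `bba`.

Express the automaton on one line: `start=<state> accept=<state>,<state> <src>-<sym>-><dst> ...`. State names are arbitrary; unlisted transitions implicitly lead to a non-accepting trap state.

start=S0 accept=S9 S0-a->S1 S0-b->S2 S1-a->S1 S1-b->S3 S2-a->S1 S2-b->S4 S3-a->S5 S3-b->S4 S4-a->S6 S4-b->S4 S5-a->S5 S5-b->S7 S6-a->S1 S6-b->S3 S7-a->S5 S7-b->S8 S8-a->S9 S8-b->S8 S9-a->S5 S9-b->S7

Run two small machines in parallel and take their product. The first has 4 states tracking whether and how much of `aba` has been seen; the second has 4 states tracking how much of the suffix `bba` has currently been matched. A product state is a pair (one from each), accepting exactly when both do.
10 states suffice.
        a   b  
>  S0   S1  S2 
   S1   S1  S3 
   S2   S1  S4 
   S3   S5  S4 
   S4   S6  S4 
   S5   S5  S7 
   S6   S1  S3 
   S7   S5  S8 
   S8   S9  S8 
 * S9   S5  S7 
(> = start, * = accepting)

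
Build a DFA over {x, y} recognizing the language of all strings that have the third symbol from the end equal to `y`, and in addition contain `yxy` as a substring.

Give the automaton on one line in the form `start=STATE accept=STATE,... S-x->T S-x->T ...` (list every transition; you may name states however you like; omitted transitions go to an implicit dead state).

start=q0 accept=q12,q17,q18,q19 q0-x->q1 q0-y->q2 q1-x->q3 q1-y->q4 q2-x->q5 q2-y->q6 q3-x->q7 q3-y->q8 q4-x->q9 q4-y->q10 q5-x->q11 q5-y->q12 q6-x->q13 q6-y->q14 q7-x->q7 q7-y->q8 q8-x->q9 q8-y->q10 q9-x->q11 q9-y->q12 q10-x->q13 q10-y->q14 q11-x->q7 q11-y->q8 q12-x->q15 q12-y->q16 q13-x->q11 q13-y->q12 q14-x->q13 q14-y->q14 q15-x->q17 q15-y->q12 q16-x->q18 q16-y->q19 q17-x->q20 q17-y->q21 q18-x->q17 q18-y->q12 q19-x->q18 q19-y->q19 q20-x->q20 q20-y->q21 q21-x->q15 q21-y->q16

Run two small machines in parallel and take their product. One (15 states) tracks the last 3 symbols read; the other (4 states) tracks whether and how much of `yxy` has been seen. Each combined state is a pair, one component from each; accept when both components accept.
A 22-state machine:
          x    y  
>  q0     q1   q2 
   q1     q3   q4 
   q2     q5   q6 
   q3     q7   q8 
   q4     q9  q10 
   q5    q11  q12 
   q6    q13  q14 
   q7     q7   q8 
   q8     q9  q10 
   q9    q11  q12 
   q10   q13  q14 
   q11    q7   q8 
 * q12   q15  q16 
   q13   q11  q12 
   q14   q13  q14 
   q15   q17  q12 
   q16   q18  q19 
 * q17   q20  q21 
 * q18   q17  q12 
 * q19   q18  q19 
   q20   q20  q21 
   q21   q15  q16 
(> = start, * = accepting)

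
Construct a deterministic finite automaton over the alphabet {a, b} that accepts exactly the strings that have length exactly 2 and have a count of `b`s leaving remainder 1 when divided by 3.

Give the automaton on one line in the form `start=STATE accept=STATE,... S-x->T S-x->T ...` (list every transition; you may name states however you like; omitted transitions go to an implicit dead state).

Build one automaton per condition and run them in lockstep. One (4 states) tracks the input length, saturating at 3; the other (3 states) tracks the count of `b`s modulo 3. Each combined state is a pair, one component from each; accept when both components accept.
With 9 states:
        a   b  
>  s0   s1  s2 
   s1   s3  s4 
   s2   s4  s5 
   s3   s6  s7 
 * s4   s7  s8 
   s5   s8  s6 
   s6   s6  s7 
   s7   s7  s8 
   s8   s8  s6 
(> = start, * = accepting)

start=s0 accept=s4 s0-a->s1 s0-b->s2 s1-a->s3 s1-b->s4 s2-a->s4 s2-b->s5 s3-a->s6 s3-b->s7 s4-a->s7 s4-b->s8 s5-a->s8 s5-b->s6 s6-a->s6 s6-b->s7 s7-a->s7 s7-b->s8 s8-a->s8 s8-b->s6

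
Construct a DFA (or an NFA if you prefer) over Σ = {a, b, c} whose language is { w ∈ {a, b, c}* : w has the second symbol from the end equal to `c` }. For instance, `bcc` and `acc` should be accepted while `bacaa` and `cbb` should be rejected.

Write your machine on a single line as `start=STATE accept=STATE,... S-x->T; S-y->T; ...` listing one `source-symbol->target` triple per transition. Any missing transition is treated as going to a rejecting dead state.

start=q0; accept=q10,q11,q12; q0-a->q1; q0-b->q2; q0-c->q3; q1-a->q4; q1-b->q5; q1-c->q6; q2-a->q7; q2-b->q8; q2-c->q9; q3-a->q10; q3-b->q11; q3-c->q12; q4-a->q4; q4-b->q5; q4-c->q6; q5-a->q7; q5-b->q8; q5-c->q9; q6-a->q10; q6-b->q11; q6-c->q12; q7-a->q4; q7-b->q5; q7-c->q6; q8-a->q7; q8-b->q8; q8-c->q9; q9-a->q10; q9-b->q11; q9-c->q12; q10-a->q4; q10-b->q5; q10-c->q6; q11-a->q7; q11-b->q8; q11-c->q9; q12-a->q10; q12-b->q11; q12-c->q12

Because acceptance depends on a position counted from the end, the machine has to buffer the most recent 2 symbols. Make each state the string of the last up-to-2 symbols read; on input `x` shift the window left and append `x`. Accept when the buffered window has length 2 and begins with `c`.
With 13 states:
          a    b    c  
>  q0     q1   q2   q3 
   q1     q4   q5   q6 
   q2     q7   q8   q9 
   q3    q10  q11  q12 
   q4     q4   q5   q6 
   q5     q7   q8   q9 
   q6    q10  q11  q12 
   q7     q4   q5   q6 
   q8     q7   q8   q9 
   q9    q10  q11  q12 
 * q10    q4   q5   q6 
 * q11    q7   q8   q9 
 * q12   q10  q11  q12 
(> = start, * = accepting)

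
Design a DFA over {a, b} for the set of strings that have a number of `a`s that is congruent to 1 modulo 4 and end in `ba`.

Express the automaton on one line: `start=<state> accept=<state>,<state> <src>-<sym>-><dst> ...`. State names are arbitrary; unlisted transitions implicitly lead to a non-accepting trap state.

start=q0 accept=q5 q0-a->q1 q0-b->q2 q1-a->q3 q1-b->q4 q2-a->q5 q2-b->q2 q3-a->q6 q3-b->q7 q4-a->q8 q4-b->q4 q5-a->q3 q5-b->q4 q6-a->q0 q6-b->q9 q7-a->q10 q7-b->q7 q8-a->q6 q8-b->q7 q9-a->q11 q9-b->q9 q10-a->q0 q10-b->q9 q11-a->q1 q11-b->q2

Handle the two conditions separately and then intersect. One (4 states) tracks the count of `a`s modulo 4; the other (3 states) tracks how much of the suffix `ba` has currently been matched. Each combined state is a pair, one component from each; accept when both components accept.
          a    b  
>  q0     q1   q2 
   q1     q3   q4 
   q2     q5   q2 
   q3     q6   q7 
   q4     q8   q4 
 * q5     q3   q4 
   q6     q0   q9 
   q7    q10   q7 
   q8     q6   q7 
   q9    q11   q9 
   q10    q0   q9 
   q11    q1   q2 
(> = start, * = accepting)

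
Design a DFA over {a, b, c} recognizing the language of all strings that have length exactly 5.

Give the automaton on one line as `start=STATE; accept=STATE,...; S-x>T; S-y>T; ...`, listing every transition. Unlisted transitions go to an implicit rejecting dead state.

We only need to distinguish lengths 0, 1, …, 5, and '>5'. Chain S0 → S1 → S2 → S3 → S4 → S5 → S6 on every symbol, with S6 looping. Accepting states: {S5}.
7 states suffice.
        a   b   c  
>  S0   S1  S1  S1 
   S1   S2  S2  S2 
   S2   S3  S3  S3 
   S3   S4  S4  S4 
   S4   S5  S5  S5 
 * S5   S6  S6  S6 
   S6   S6  S6  S6 
(> = start, * = accepting)

start=S0; accept=S5; S0-a>S1; S0-b>S1; S0-c>S1; S1-a>S2; S1-b>S2; S1-c>S2; S2-a>S3; S2-b>S3; S2-c>S3; S3-a>S4; S3-b>S4; S3-c>S4; S4-a>S5; S4-b>S5; S4-c>S5; S5-a>S6; S5-b>S6; S5-c>S6; S6-a>S6; S6-b>S6; S6-c>S6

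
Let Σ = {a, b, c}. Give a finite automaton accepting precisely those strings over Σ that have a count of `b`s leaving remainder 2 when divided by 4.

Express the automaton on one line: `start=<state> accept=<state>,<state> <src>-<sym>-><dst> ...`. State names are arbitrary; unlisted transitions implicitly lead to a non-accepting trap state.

Keep the running count of `b`s modulo 4: each `b` advances along the cycle S0 → S1 → S2 → S3 → S0 while other symbols loop. Accept at S2.
4 states suffice.
        a   b   c  
>  S0   S0  S1  S0 
   S1   S1  S2  S1 
 * S2   S2  S3  S2 
   S3   S3  S0  S3 
(> = start, * = accepting)

start=S0 accept=S2 S0-a->S0 S0-b->S1 S0-c->S0 S1-a->S1 S1-b->S2 S1-c->S1 S2-a->S2 S2-b->S3 S2-c->S2 S3-a->S3 S3-b->S0 S3-c->S3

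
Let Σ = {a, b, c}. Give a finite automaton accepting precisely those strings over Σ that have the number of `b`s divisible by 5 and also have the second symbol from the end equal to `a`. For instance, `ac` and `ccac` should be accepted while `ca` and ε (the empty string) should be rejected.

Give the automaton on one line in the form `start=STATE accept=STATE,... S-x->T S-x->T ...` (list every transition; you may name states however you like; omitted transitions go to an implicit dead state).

start=s0 accept=s3,s4 s0-a->s1 s0-b->s2 s0-c->s0 s1-a->s3 s1-b->s2 s1-c->s4 s2-a->s2 s2-b->s5 s2-c->s2 s3-a->s3 s3-b->s2 s3-c->s4 s4-a->s1 s4-b->s2 s4-c->s0 s5-a->s5 s5-b->s6 s5-c->s5 s6-a->s6 s6-b->s7 s6-c->s6 s7-a->s8 s7-b->s0 s7-c->s7 s8-a->s8 s8-b->s4 s8-c->s7

Run two small machines in parallel and take their product. One (5 states) tracks the count of `b`s modulo 5; the other (13 states) tracks the last 2 symbols read. Each combined state is a pair, one component from each; accept when both components accept. After merging equivalent states the machine shrinks.
        a   b   c  
>  s0   s1  s2  s0 
   s1   s3  s2  s4 
   s2   s2  s5  s2 
 * s3   s3  s2  s4 
 * s4   s1  s2  s0 
   s5   s5  s6  s5 
   s6   s6  s7  s6 
   s7   s8  s0  s7 
   s8   s8  s4  s7 
(> = start, * = accepting)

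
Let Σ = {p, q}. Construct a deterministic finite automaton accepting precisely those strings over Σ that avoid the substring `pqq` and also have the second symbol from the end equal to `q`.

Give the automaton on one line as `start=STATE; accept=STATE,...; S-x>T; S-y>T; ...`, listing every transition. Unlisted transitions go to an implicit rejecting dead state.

Run two small machines in parallel and take their product. One (4 states) tracks partial matches of the forbidden pattern `pqq`; the other (7 states) tracks the last 2 symbols read. Each combined state is a pair, one component from each; accept when both components accept. Equivalent product states are then merged.
A 7-state machine:
        p   q  
>  S0   S1  S2 
   S1   S1  S3 
   S2   S4  S5 
   S3   S4  S6 
 * S4   S1  S3 
 * S5   S4  S5 
   S6   S6  S6 
(> = start, * = accepting)

start=S0; accept=S4,S5; S0-p>S1; S0-q>S2; S1-p>S1; S1-q>S3; S2-p>S4; S2-q>S5; S3-p>S4; S3-q>S6; S4-p>S1; S4-q>S3; S5-p>S4; S5-q>S5; S6-p>S6; S6-q>S6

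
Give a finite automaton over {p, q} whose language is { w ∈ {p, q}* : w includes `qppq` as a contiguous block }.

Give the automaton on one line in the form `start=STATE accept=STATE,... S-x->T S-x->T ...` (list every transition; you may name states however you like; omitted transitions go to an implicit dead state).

start=A accept=E A-p->A A-q->B B-p->C B-q->B C-p->D C-q->B D-p->A D-q->E E-p->E E-q->E

States A..D record the length of the longest prefix of `qppq` that matches the current input suffix. Reaching E means `qppq` has been seen, and we stay there forever. Accept from E.
A 5-state machine:
       p  q 
>  A   A  B 
   B   C  B 
   C   D  B 
   D   A  E 
 * E   E  E 
(> = start, * = accepting)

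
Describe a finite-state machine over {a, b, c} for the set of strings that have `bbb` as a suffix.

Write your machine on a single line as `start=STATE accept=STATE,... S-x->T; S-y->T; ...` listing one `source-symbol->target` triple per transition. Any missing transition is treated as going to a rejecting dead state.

Let each state record the length of the longest suffix of the input read so far that is also a prefix of `bbb`. S1 means the last symbol is `b`; S2 means the last 2 symbols are `bb`; S3 means the last 3 symbols are `bbb`. Accept only at S3, where the string currently ends in `bbb`.
4 states suffice.
        a   b   c  
>  S0   S0  S1  S0 
   S1   S0  S2  S0 
   S2   S0  S3  S0 
 * S3   S0  S3  S0 
(> = start, * = accepting)

start=S0; accept=S3; S0-a->S0; S0-b->S1; S0-c->S0; S1-a->S0; S1-b->S2; S1-c->S0; S2-a->S0; S2-b->S3; S2-c->S0; S3-a->S0; S3-b->S3; S3-c->S0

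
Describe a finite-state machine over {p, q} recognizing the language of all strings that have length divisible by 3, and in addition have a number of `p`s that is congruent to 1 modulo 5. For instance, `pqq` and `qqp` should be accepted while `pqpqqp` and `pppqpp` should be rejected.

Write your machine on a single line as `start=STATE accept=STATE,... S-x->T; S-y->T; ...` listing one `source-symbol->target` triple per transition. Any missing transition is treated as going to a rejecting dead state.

Handle the two conditions separately and then intersect. One (3 states) tracks the input length modulo 3; the other (5 states) tracks the count of `p`s modulo 5. Each combined state is a pair, one component from each; accept when both components accept.
With 15 states:
       p  q 
>  A   B  C 
   B   D  E 
   C   E  F 
   D   G  H 
   E   H  I 
   F   I  A 
   G   J  K 
   H   K  L 
 * I   L  B 
   J   F  M 
   K   M  N 
   L   N  D 
   M   A  O 
   N   O  G 
   O   C  J 
(> = start, * = accepting)

start=A; accept=I; A-p->B; A-q->C; B-p->D; B-q->E; C-p->E; C-q->F; D-p->G; D-q->H; E-p->H; E-q->I; F-p->I; F-q->A; G-p->J; G-q->K; H-p->K; H-q->L; I-p->L; I-q->B; J-p->F; J-q->M; K-p->M; K-q->N; L-p->N; L-q->D; M-p->A; M-q->O; N-p->O; N-q->G; O-p->C; O-q->J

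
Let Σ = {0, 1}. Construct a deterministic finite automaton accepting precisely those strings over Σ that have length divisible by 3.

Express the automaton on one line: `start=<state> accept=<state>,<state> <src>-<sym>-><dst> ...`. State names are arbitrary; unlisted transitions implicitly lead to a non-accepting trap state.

Only the length mod 3 matters, so use a 3-cycle: from any state, every input symbol moves to the next state, wrapping s2 back to s0. Mark s0 accepting.
3 states suffice.
        0   1  
>* s0   s1  s1 
   s1   s2  s2 
   s2   s0  s0 
(> = start, * = accepting)

start=s0 accept=s0 s0-0->s1 s0-1->s1 s1-0->s2 s1-1->s2 s2-0->s0 s2-1->s0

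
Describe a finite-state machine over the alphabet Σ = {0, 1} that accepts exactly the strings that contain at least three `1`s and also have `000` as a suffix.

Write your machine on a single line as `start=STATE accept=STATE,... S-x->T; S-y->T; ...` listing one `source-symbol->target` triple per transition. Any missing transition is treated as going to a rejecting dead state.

Build one automaton per condition and run them in lockstep. One (5 states) tracks the count of `1`s, saturating at 4; the other (4 states) tracks how much of the suffix `000` has currently been matched. Each combined state is a pair, one component from each; accept when both components accept.
A 20-state machine:
          0    1  
>  q0     q1   q2 
   q1     q3   q2 
   q2     q4   q5 
   q3     q6   q2 
   q4     q7   q5 
   q5     q8   q9 
   q6     q6   q2 
   q7    q10   q5 
   q8    q11   q9 
   q9    q12  q13 
   q10   q10   q5 
   q11   q14   q9 
   q12   q15  q13 
   q13   q16  q13 
   q14   q14   q9 
   q15   q17  q13 
   q16   q18  q13 
 * q17   q17  q13 
   q18   q19  q13 
 * q19   q19  q13 
(> = start, * = accepting)

start=q0; accept=q17,q19; q0-0->q1; q0-1->q2; q1-0->q3; q1-1->q2; q2-0->q4; q2-1->q5; q3-0->q6; q3-1->q2; q4-0->q7; q4-1->q5; q5-0->q8; q5-1->q9; q6-0->q6; q6-1->q2; q7-0->q10; q7-1->q5; q8-0->q11; q8-1->q9; q9-0->q12; q9-1->q13; q10-0->q10; q10-1->q5; q11-0->q14; q11-1->q9; q12-0->q15; q12-1->q13; q13-0->q16; q13-1->q13; q14-0->q14; q14-1->q9; q15-0->q17; q15-1->q13; q16-0->q18; q16-1->q13; q17-0->q17; q17-1->q13; q18-0->q19; q18-1->q13; q19-0->q19; q19-1->q13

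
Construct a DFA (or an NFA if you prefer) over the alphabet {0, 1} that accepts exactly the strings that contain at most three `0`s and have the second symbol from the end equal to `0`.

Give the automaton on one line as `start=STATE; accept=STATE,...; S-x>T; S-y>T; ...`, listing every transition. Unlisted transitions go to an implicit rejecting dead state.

start=q0; accept=q2,q3,q4,q5,q9; q0-0>q1; q0-1>q0; q1-0>q2; q1-1>q3; q2-0>q4; q2-1>q5; q3-0>q6; q3-1>q7; q4-0>q8; q4-1>q9; q5-0>q10; q5-1>q11; q6-0>q4; q6-1>q5; q7-0>q6; q7-1>q7; q8-0>q8; q8-1>q8; q9-0>q8; q9-1>q8; q10-0>q8; q10-1>q9; q11-0>q10; q11-1>q11

Run two small machines in parallel and take their product. One (5 states) tracks the count of `0`s, saturating at 4; the other (7 states) tracks the last 2 symbols read. Each combined state is a pair, one component from each; accept when both components accept. Equivalent product states are then merged.
          0    1  
>  q0     q1   q0 
   q1     q2   q3 
 * q2     q4   q5 
 * q3     q6   q7 
 * q4     q8   q9 
 * q5    q10  q11 
   q6     q4   q5 
   q7     q6   q7 
   q8     q8   q8 
 * q9     q8   q8 
   q10    q8   q9 
   q11   q10  q11 
(> = start, * = accepting)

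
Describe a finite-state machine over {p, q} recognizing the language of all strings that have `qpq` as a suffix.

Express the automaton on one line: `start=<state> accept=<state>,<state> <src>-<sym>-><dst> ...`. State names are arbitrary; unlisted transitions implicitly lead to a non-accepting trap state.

Let each state record the length of the longest suffix of the input read so far that is also a prefix of `qpq`. S1 means the last symbol is `q`; S2 means the last 2 symbols are `qp`; S3 means the last 3 symbols are `qpq`. Accept only at S3, where the string currently ends in `qpq`.
4 states suffice.
        p   q  
>  S0   S0  S1 
   S1   S2  S1 
   S2   S0  S3 
 * S3   S2  S1 
(> = start, * = accepting)

start=S0 accept=S3 S0-p->S0 S0-q->S1 S1-p->S2 S1-q->S1 S2-p->S0 S2-q->S3 S3-p->S2 S3-q->S1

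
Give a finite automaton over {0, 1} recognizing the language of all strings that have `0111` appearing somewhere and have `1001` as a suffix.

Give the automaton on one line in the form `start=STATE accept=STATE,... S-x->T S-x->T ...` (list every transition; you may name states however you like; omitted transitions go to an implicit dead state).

Handle the two conditions separately and then intersect. One (5 states) tracks whether and how much of `0111` has been seen; the other (5 states) tracks how much of the suffix `1001` has currently been matched. Each combined state is a pair, one component from each; accept when both components accept.
13 states suffice.
          0    1  
>  S0     S1   S2 
   S1     S1   S3 
   S2     S4   S2 
   S3     S4   S5 
   S4     S6   S3 
   S5     S4   S7 
   S6     S1   S8 
   S7     S9   S7 
   S8     S4   S5 
   S9    S10   S7 
   S10   S11  S12 
   S11   S11   S7 
 * S12    S9   S7 
(> = start, * = accepting)

start=S0 accept=S12 S0-0->S1 S0-1->S2 S1-0->S1 S1-1->S3 S2-0->S4 S2-1->S2 S3-0->S4 S3-1->S5 S4-0->S6 S4-1->S3 S5-0->S4 S5-1->S7 S6-0->S1 S6-1->S8 S7-0->S9 S7-1->S7 S8-0->S4 S8-1->S5 S9-0->S10 S9-1->S7 S10-0->S11 S10-1->S12 S11-0->S11 S11-1->S7 S12-0->S9 S12-1->S7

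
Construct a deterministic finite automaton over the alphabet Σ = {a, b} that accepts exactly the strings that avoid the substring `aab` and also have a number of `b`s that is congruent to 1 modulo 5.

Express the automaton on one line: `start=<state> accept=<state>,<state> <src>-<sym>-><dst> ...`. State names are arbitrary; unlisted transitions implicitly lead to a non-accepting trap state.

Handle the two conditions separately and then intersect. One (4 states) tracks partial matches of the forbidden pattern `aab`; the other (5 states) tracks the count of `b`s modulo 5. Each combined state is a pair, one component from each; accept when both components accept. Equivalent product states are then merged.
With 12 states:
          a    b  
>  q0     q1   q2 
   q1     q3   q2 
 * q2     q4   q5 
   q3     q3   q3 
 * q4     q6   q5 
   q5     q7   q8 
 * q6     q6   q3 
   q7     q3   q8 
   q8     q9  q10 
   q9     q3  q10 
   q10   q11   q0 
   q11    q3   q0 
(> = start, * = accepting)

start=q0 accept=q2,q4,q6 q0-a->q1 q0-b->q2 q1-a->q3 q1-b->q2 q2-a->q4 q2-b->q5 q3-a->q3 q3-b->q3 q4-a->q6 q4-b->q5 q5-a->q7 q5-b->q8 q6-a->q6 q6-b->q3 q7-a->q3 q7-b->q8 q8-a->q9 q8-b->q10 q9-a->q3 q9-b->q10 q10-a->q11 q10-b->q0 q11-a->q3 q11-b->q0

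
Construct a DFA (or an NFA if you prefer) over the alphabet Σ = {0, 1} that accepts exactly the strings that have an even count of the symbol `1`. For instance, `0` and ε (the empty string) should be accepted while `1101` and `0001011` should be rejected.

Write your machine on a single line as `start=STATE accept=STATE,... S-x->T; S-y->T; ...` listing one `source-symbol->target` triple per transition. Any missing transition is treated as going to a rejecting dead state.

The only thing that matters is how many `1`s have appeared, reduced mod 2. Use one state per residue: q0 for 0, …, q1 for 1. Reading `1` moves to the next residue; anything else stays put. q0 is accepting.
With 2 states:
        0   1  
>* q0   q0  q1 
   q1   q1  q0 
(> = start, * = accepting)

start=q0; accept=q0; q0-0->q0; q0-1->q1; q1-0->q1; q1-1->q0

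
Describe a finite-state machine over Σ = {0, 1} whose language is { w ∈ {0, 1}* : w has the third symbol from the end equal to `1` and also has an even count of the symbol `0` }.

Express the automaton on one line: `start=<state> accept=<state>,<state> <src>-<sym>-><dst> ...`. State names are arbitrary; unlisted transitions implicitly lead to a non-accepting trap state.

Run two small machines in parallel and take their product. One (15 states) tracks the last 3 symbols read; the other (2 states) tracks the count of `0`s modulo 2. Each combined state is a pair, one component from each; accept when both components accept.
With 23 states:
          0    1  
>  s0     s1   s2 
   s1     s3   s4 
   s2     s5   s6 
   s3     s7   s8 
   s4     s9  s10 
   s5    s11  s12 
   s6    s13  s14 
   s7    s15  s16 
   s8    s17  s18 
   s9    s19  s20 
   s10   s21  s22 
 * s11    s7   s8 
   s12    s9  s10 
   s13   s11  s12 
 * s14   s13  s14 
   s15    s7   s8 
   s16    s9  s10 
   s17   s11  s12 
   s18   s13  s14 
   s19   s15  s16 
 * s20   s17  s18 
 * s21   s19  s20 
   s22   s21  s22 
(> = start, * = accepting)

start=s0 accept=s11,s14,s20,s21 s0-0->s1 s0-1->s2 s1-0->s3 s1-1->s4 s2-0->s5 s2-1->s6 s3-0->s7 s3-1->s8 s4-0->s9 s4-1->s10 s5-0->s11 s5-1->s12 s6-0->s13 s6-1->s14 s7-0->s15 s7-1->s16 s8-0->s17 s8-1->s18 s9-0->s19 s9-1->s20 s10-0->s21 s10-1->s22 s11-0->s7 s11-1->s8 s12-0->s9 s12-1->s10 s13-0->s11 s13-1->s12 s14-0->s13 s14-1->s14 s15-0->s7 s15-1->s8 s16-0->s9 s16-1->s10 s17-0->s11 s17-1->s12 s18-0->s13 s18-1->s14 s19-0->s15 s19-1->s16 s20-0->s17 s20-1->s18 s21-0->s19 s21-1->s20 s22-0->s21 s22-1->s22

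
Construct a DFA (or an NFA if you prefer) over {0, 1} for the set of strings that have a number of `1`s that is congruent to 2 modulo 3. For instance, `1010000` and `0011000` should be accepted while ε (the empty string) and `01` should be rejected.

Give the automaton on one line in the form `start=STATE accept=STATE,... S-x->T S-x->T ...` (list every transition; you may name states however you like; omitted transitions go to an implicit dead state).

start=A accept=C A-0->A A-1->B B-0->B B-1->C C-0->C C-1->A

Keep the running count of `1`s modulo 3: each `1` advances along the cycle A → B → C → A while other symbols loop. Accept at C.
With 3 states:
       0  1 
>  A   A  B 
   B   B  C 
 * C   C  A 
(> = start, * = accepting)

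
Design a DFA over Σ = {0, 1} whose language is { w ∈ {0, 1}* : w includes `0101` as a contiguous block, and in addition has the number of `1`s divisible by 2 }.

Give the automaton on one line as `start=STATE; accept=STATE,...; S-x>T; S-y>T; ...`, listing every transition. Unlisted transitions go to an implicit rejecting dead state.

start=A; accept=H; A-0>B; A-1>C; B-0>B; B-1>D; C-0>E; C-1>A; D-0>F; D-1>A; E-0>E; E-1>G; F-0>E; F-1>H; G-0>I; G-1>C; H-0>H; H-1>J; I-0>B; I-1>J; J-0>J; J-1>H

Build one automaton per condition and run them in lockstep. The first has 5 states tracking whether and how much of `0101` has been seen; the second has 2 states tracking the count of `1`s modulo 2. A product state is a pair (one from each), accepting exactly when both do.
With 10 states:
       0  1 
>  A   B  C 
   B   B  D 
   C   E  A 
   D   F  A 
   E   E  G 
   F   E  H 
   G   I  C 
 * H   H  J 
   I   B  J 
   J   J  H 
(> = start, * = accepting)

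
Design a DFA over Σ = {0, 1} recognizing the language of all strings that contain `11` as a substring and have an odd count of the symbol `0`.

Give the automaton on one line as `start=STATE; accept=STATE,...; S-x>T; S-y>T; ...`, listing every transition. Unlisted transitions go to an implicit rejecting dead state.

Handle the two conditions separately and then intersect. The first has 3 states tracking whether and how much of `11` has been seen; the second has 2 states tracking the count of `0`s modulo 2. A product state is a pair (one from each), accepting exactly when both do.
A 6-state machine:
        0   1  
>  q0   q1  q2 
   q1   q0  q3 
   q2   q1  q4 
   q3   q0  q5 
   q4   q5  q4 
 * q5   q4  q5 
(> = start, * = accepting)

start=q0; accept=q5; q0-0>q1; q0-1>q2; q1-0>q0; q1-1>q3; q2-0>q1; q2-1>q4; q3-0>q0; q3-1>q5; q4-0>q5; q4-1>q4; q5-0>q4; q5-1>q5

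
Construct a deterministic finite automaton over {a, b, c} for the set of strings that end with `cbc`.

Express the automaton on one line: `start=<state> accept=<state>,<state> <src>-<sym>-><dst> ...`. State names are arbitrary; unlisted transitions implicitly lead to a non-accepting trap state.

start=s0 accept=s3 s0-a->s0 s0-b->s0 s0-c->s1 s1-a->s0 s1-b->s2 s1-c->s1 s2-a->s0 s2-b->s0 s2-c->s3 s3-a->s0 s3-b->s2 s3-c->s1

Let each state record the length of the longest suffix of the input read so far that is also a prefix of `cbc`. s1 means the last symbol is `c`; s2 means the last 2 symbols are `cb`; s3 means the last 3 symbols are `cbc`. Accept only at s3, where the string currently ends in `cbc`.
With 4 states:
        a   b   c  
>  s0   s0  s0  s1 
   s1   s0  s2  s1 
   s2   s0  s0  s3 
 * s3   s0  s2  s1 
(> = start, * = accepting)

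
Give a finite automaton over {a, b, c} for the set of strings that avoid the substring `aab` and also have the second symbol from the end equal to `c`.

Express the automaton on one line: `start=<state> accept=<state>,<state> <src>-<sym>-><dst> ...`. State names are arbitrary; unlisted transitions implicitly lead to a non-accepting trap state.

Build one automaton per condition and run them in lockstep. The first has 4 states tracking partial matches of the forbidden pattern `aab`; the second has 13 states tracking the last 2 symbols read. A product state is a pair (one from each), accepting exactly when both do. Equivalent product states are then merged.
8 states suffice.
        a   b   c  
>  q0   q1  q0  q2 
   q1   q3  q0  q2 
   q2   q4  q5  q6 
   q3   q3  q7  q2 
 * q4   q3  q0  q2 
 * q5   q1  q0  q2 
 * q6   q4  q5  q6 
   q7   q7  q7  q7 
(> = start, * = accepting)

start=q0 accept=q4,q5,q6 q0-a->q1 q0-b->q0 q0-c->q2 q1-a->q3 q1-b->q0 q1-c->q2 q2-a->q4 q2-b->q5 q2-c->q6 q3-a->q3 q3-b->q7 q3-c->q2 q4-a->q3 q4-b->q0 q4-c->q2 q5-a->q1 q5-b->q0 q5-c->q2 q6-a->q4 q6-b->q5 q6-c->q6 q7-a->q7 q7-b->q7 q7-c->q7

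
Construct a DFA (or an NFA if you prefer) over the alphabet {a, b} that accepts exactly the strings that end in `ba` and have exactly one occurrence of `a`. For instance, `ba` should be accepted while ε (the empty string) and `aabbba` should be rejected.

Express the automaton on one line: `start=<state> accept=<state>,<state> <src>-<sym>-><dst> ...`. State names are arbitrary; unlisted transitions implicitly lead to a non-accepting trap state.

start=s0 accept=s5 s0-a->s1 s0-b->s2 s1-a->s3 s1-b->s4 s2-a->s5 s2-b->s2 s3-a->s3 s3-b->s6 s4-a->s7 s4-b->s4 s5-a->s3 s5-b->s4 s6-a->s7 s6-b->s6 s7-a->s3 s7-b->s6

Build one automaton per condition and run them in lockstep. One (3 states) tracks how much of the suffix `ba` has currently been matched; the other (3 states) tracks the count of `a`s, saturating at 2. Each combined state is a pair, one component from each; accept when both components accept.
        a   b  
>  s0   s1  s2 
   s1   s3  s4 
   s2   s5  s2 
   s3   s3  s6 
   s4   s7  s4 
 * s5   s3  s4 
   s6   s7  s6 
   s7   s3  s6 
(> = start, * = accepting)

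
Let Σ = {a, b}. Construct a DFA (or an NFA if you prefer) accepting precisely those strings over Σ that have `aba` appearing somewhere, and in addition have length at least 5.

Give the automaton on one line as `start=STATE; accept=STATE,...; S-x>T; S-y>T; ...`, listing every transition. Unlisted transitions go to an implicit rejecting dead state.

start=S0; accept=S11; S0-a>S1; S0-b>S2; S1-a>S3; S1-b>S4; S2-a>S3; S2-b>S5; S3-a>S6; S3-b>S7; S4-a>S8; S4-b>S5; S5-a>S6; S5-b>S5; S6-a>S6; S6-b>S9; S7-a>S10; S7-b>S5; S8-a>S10; S8-b>S10; S9-a>S11; S9-b>S5; S10-a>S11; S10-b>S11; S11-a>S11; S11-b>S11

Build one automaton per condition and run them in lockstep. The first has 4 states tracking whether and how much of `aba` has been seen; the second has 7 states tracking the input length, saturating at 6. A product state is a pair (one from each), accepting exactly when both do. After merging equivalent states the machine shrinks.
With 12 states:
          a    b  
>  S0     S1   S2 
   S1     S3   S4 
   S2     S3   S5 
   S3     S6   S7 
   S4     S8   S5 
   S5     S6   S5 
   S6     S6   S9 
   S7    S10   S5 
   S8    S10  S10 
   S9    S11   S5 
   S10   S11  S11 
 * S11   S11  S11 
(> = start, * = accepting)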